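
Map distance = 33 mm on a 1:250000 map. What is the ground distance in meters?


ground = 33 mm * 250000 / 1000 = 8250.0 m

8250.0 m


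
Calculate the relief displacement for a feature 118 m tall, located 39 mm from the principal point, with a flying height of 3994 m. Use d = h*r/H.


d = h * r / H = 118 * 39 / 3994 = 1.15 mm

1.15 mm


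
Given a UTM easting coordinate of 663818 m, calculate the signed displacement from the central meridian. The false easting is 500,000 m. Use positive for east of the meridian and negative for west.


displacement = 663818 - 500000 = 163818 m

163818 m


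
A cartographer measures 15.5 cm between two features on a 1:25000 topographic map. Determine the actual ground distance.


ground = 15.5 cm * 25000 / 100 = 3875.0 m = 3.875 km

3.875 km


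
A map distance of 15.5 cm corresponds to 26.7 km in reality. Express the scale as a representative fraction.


ground = 26.7 km = 2670000 cm; RF denominator = ground / map = 2670000 / 15.5 ≈ 172258; RF = 1:172258

1:172258


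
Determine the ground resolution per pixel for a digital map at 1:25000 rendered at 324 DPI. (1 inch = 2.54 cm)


pixel_cm = 2.54 / 324 ≈ 0.00784 cm
ground = pixel_cm * 25000 / 100 = 2.54 * 25000 / (324 * 100) = 63500 / 32400 ≈ 1.96 m

1.96 m


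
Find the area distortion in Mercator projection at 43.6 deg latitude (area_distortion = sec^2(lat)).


area_distortion = 1/cos^2(43.6) = 1.907

1.907


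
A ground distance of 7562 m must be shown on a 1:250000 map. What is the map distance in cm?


map_cm = 7562 * 100 / 250000 = 3.0248 cm ≈ 3.02 cm

3.02 cm


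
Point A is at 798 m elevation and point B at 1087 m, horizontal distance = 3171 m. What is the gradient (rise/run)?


gradient = (1087 - 798) / 3171 = 289 / 3171 = 0.0911

0.0911


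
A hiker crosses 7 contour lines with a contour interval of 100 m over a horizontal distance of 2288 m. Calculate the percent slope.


elevation change = 7 * 100 = 700 m
slope = 700 / 2288 * 100 = 30.6%

30.6%


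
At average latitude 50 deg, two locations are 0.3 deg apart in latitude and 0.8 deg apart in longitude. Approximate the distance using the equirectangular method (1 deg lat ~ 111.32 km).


dlat_km = 0.3 * 111.32 = 33.396
dlon_km = 0.8 * 111.32 * cos(50) ≈ 57.244
dist = sqrt(33.396^2 + 57.244^2) ≈ 66.3 km

66.3 km


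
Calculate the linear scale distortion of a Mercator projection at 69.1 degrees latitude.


SF = 1 / cos(69.1) = 1 / 0.356738 = 2.803

2.803


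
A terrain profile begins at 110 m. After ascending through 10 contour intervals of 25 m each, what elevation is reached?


elevation = 110 + 10 * 25 = 360 m

360 m


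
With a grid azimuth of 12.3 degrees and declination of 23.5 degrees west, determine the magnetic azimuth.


magnetic azimuth = grid azimuth - declination (east +ve)
mag_az = 12.3 - -23.5 = 35.8 degrees

35.8 degrees


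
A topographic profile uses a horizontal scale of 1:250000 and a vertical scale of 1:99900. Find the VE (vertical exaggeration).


VE = horizontal_scale / vertical_scale = 250000 / 99900 ≈ 2.5

2.5x


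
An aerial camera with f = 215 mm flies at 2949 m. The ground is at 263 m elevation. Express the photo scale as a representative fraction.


scale = f / (H - h) = 215 mm / 2686 m = 215 / 2686000 = 1:12493

1:12493


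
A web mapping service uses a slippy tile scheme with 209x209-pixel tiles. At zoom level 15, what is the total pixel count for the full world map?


tiles per axis = 2^15 = 32768
total tiles = 32768^2 = 1073741824
pixels per axis = 32768 * 209 = 6848512
total pixels = 6848512^2 = 46902116614144

46902116614144 pixels


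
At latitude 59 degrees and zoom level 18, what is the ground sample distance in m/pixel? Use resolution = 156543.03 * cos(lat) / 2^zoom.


res = 156543.03 * cos(59) / 2^18 = 156543.03 * 0.51503807 / 262144 = 0.31 m/pixel

0.31 m/pixel


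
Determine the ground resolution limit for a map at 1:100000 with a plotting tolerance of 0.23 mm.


ground = 0.23 mm * 100000 / 1000 = 23.0 m

23.0 m


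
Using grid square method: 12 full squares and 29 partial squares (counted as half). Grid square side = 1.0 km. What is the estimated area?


effective squares = 12 + 29 * 0.5 = 26.5
area = 26.5 * 1.0 = 26.5 km^2

26.5 km^2


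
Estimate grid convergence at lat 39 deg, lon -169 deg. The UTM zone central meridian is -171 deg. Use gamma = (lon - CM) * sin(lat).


gamma = (-169 - -171) * sin(39) = 2 * 0.62932 = 1.259 degrees

1.259 degrees


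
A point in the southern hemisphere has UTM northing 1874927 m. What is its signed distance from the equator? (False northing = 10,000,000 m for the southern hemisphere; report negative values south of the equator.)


For southern: actual = 1874927 - 10000000 = -8125073 m

-8125073 m


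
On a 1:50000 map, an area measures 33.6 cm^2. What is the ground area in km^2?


ground_area = 33.6 * (50000/100)^2 = 8400000.0 m^2 = 8.4 km^2

8.4 km^2


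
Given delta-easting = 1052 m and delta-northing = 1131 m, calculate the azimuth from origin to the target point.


az = atan2(1052, 1131) = 42.9 deg
adjusted to 0-360: 42.9 degrees

42.9 degrees


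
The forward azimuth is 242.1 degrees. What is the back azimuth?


back azimuth = (242.1 + 180) mod 360 = 62.1 degrees

62.1 degrees


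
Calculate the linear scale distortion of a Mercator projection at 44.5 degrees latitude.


SF = 1 / cos(44.5) = 1 / 0.71325 = 1.402

1.402


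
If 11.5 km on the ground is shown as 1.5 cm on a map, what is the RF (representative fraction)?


ground = 11.5 km = 1150000 cm; RF denominator = ground / map = 1150000 / 1.5 ≈ 766667; RF = 1:766667

1:766667


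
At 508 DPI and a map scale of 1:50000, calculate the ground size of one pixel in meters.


pixel_cm = 2.54 / 508 = 0.005 cm
ground = pixel_cm * 50000 / 100 = 2.54 * 50000 / (508 * 100) = 127000 / 50800 = 2.5 m

2.5 m


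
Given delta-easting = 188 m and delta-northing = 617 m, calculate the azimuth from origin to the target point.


az = atan2(188, 617) = 16.9 deg
adjusted to 0-360: 16.9 degrees

16.9 degrees


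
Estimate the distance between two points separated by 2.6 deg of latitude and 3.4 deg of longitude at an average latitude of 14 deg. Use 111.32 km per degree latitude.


dlat_km = 2.6 * 111.32 = 289.432
dlon_km = 3.4 * 111.32 * cos(14) ≈ 367.245
dist = sqrt(289.432^2 + 367.245^2) ≈ 467.6 km

467.6 km


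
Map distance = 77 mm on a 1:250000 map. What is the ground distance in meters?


ground = 77 mm * 250000 / 1000 = 19250.0 m

19250.0 m


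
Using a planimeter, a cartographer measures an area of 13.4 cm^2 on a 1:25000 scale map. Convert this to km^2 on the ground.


ground_area = 13.4 * (25000/100)^2 = 837500.0 m^2 = 0.8375 km^2 ≈ 0.838 km^2

0.838 km^2


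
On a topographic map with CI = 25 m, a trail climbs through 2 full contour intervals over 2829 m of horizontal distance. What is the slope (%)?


elevation change = 2 * 25 = 50 m
slope = 50 / 2829 * 100 = 1.8%

1.8%


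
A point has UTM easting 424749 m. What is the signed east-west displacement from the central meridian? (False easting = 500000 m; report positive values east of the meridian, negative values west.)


displacement = 424749 - 500000 = -75251 m

-75251 m


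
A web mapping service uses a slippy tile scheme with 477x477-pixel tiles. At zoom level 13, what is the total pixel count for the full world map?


tiles per axis = 2^13 = 8192
total tiles = 8192^2 = 67108864
pixels per axis = 8192 * 477 = 3907584
total pixels = 3907584^2 = 15269212717056

15269212717056 pixels


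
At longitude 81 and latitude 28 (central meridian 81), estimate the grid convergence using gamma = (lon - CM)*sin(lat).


gamma = (81 - 81) * sin(28) = 0 * 0.469472 = 0.0 degrees

0.0 degrees


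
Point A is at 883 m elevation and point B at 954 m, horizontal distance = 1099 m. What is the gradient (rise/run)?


gradient = (954 - 883) / 1099 = 71 / 1099 = 0.0646

0.0646


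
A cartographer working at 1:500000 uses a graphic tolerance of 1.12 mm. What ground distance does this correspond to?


ground = 1.12 mm * 500000 / 1000 = 560.0 m

560.0 m


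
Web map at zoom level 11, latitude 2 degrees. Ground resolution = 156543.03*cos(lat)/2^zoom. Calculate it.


res = 156543.03 * cos(2) / 2^11 = 156543.03 * 0.99939083 / 2048 = 76.39 m/pixel

76.39 m/pixel


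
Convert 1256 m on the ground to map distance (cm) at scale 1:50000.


map_cm = 1256 * 100 / 50000 = 2.512 cm ≈ 2.51 cm

2.51 cm


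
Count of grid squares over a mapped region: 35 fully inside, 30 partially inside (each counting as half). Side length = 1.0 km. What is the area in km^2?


effective squares = 35 + 30 * 0.5 = 50.0
area = 50.0 * 1.0 = 50.0 km^2

50.0 km^2


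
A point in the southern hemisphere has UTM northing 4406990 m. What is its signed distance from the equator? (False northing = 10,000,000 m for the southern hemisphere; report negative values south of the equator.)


For southern: actual = 4406990 - 10000000 = -5593010 m

-5593010 m


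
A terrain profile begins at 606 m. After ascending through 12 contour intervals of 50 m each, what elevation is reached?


elevation = 606 + 12 * 50 = 1206 m

1206 m


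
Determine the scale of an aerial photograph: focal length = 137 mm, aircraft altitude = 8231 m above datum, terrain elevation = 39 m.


scale = f / (H - h) = 137 mm / 8192 m = 137 / 8192000 = 1:59796

1:59796


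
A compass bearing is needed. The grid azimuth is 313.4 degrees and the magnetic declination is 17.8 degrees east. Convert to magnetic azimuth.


magnetic azimuth = grid azimuth - declination (east +ve)
mag_az = 313.4 - 17.8 = 295.6 degrees

295.6 degrees


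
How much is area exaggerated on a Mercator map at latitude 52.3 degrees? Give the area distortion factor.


area_distortion = 1/cos^2(52.3) = 2.674

2.674


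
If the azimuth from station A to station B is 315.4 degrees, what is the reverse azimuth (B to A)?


back azimuth = (315.4 + 180) mod 360 = 135.4 degrees

135.4 degrees


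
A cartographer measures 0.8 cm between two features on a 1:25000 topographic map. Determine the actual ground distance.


ground = 0.8 cm * 25000 / 100 = 200.0 m

200.0 m


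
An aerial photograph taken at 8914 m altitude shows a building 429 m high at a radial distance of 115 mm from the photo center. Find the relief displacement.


d = h * r / H = 429 * 115 / 8914 = 5.53 mm

5.53 mm


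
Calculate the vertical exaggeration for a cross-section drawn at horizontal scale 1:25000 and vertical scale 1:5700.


VE = horizontal_scale / vertical_scale = 25000 / 5700 ≈ 4.4

4.4x


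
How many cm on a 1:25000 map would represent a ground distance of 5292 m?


map_cm = 5292 * 100 / 25000 = 21.168 cm ≈ 21.17 cm

21.17 cm


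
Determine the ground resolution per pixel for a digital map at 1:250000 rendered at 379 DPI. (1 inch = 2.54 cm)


pixel_cm = 2.54 / 379 ≈ 0.006702 cm
ground = pixel_cm * 250000 / 100 = 2.54 * 250000 / (379 * 100) = 635000 / 37900 ≈ 16.75 m

16.75 m


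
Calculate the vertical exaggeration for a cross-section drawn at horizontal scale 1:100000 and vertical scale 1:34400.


VE = horizontal_scale / vertical_scale = 100000 / 34400 ≈ 2.9

2.9x


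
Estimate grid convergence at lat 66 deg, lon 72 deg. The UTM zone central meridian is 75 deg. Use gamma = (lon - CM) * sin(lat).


gamma = (72 - 75) * sin(66) = -3 * 0.913545 = -2.741 degrees

-2.741 degrees


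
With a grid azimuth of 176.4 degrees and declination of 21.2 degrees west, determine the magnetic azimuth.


magnetic azimuth = grid azimuth - declination (east +ve)
mag_az = 176.4 - -21.2 = 197.6 degrees

197.6 degrees


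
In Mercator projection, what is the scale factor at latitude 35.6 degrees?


SF = 1 / cos(35.6) = 1 / 0.813101 = 1.23

1.23


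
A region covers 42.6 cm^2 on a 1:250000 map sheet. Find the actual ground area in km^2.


ground_area = 42.6 * (250000/100)^2 = 266250000.0 m^2 = 266.25 km^2

266.25 km^2


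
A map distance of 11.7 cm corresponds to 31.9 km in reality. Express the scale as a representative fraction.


ground = 31.9 km = 3190000 cm; RF denominator = ground / map = 3190000 / 11.7 ≈ 272650; RF = 1:272650

1:272650


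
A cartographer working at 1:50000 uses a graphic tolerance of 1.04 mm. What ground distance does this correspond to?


ground = 1.04 mm * 50000 / 1000 = 52.0 m

52.0 m


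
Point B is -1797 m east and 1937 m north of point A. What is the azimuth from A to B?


az = atan2(-1797, 1937) = -42.9 deg
adjusted to 0-360: 317.1 degrees

317.1 degrees


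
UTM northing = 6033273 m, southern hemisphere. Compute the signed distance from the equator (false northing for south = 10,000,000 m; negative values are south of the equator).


For southern: actual = 6033273 - 10000000 = -3966727 m

-3966727 m


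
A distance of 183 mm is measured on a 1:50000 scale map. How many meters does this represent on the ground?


ground = 183 mm * 50000 / 1000 = 9150.0 m

9150.0 m


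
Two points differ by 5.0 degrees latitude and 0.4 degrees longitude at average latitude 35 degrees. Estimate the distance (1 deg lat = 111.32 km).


dlat_km = 5.0 * 111.32 = 556.6
dlon_km = 0.4 * 111.32 * cos(35) ≈ 36.475
dist = sqrt(556.6^2 + 36.475^2) ≈ 557.8 km

557.8 km


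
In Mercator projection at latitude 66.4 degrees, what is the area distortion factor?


area_distortion = 1/cos^2(66.4) = 6.239

6.239


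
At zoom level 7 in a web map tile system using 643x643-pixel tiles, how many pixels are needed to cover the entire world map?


tiles per axis = 2^7 = 128
total tiles = 128^2 = 16384
pixels per axis = 128 * 643 = 82304
total pixels = 82304^2 = 6773948416

6773948416 pixels


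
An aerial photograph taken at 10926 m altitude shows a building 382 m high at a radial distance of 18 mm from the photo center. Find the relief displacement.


d = h * r / H = 382 * 18 / 10926 = 0.63 mm

0.63 mm


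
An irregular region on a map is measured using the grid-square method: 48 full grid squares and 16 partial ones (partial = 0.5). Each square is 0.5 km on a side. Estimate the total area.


effective squares = 48 + 16 * 0.5 = 56.0
area = 56.0 * 0.25 = 14.0 km^2

14.0 km^2


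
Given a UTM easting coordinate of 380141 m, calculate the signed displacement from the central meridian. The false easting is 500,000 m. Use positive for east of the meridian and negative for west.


displacement = 380141 - 500000 = -119859 m

-119859 m


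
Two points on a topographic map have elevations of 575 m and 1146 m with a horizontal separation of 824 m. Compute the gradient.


gradient = (1146 - 575) / 824 = 571 / 824 = 0.693

0.693


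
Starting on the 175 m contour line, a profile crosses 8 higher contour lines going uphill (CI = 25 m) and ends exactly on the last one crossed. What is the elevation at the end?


elevation = 175 + 8 * 25 = 375 m

375 m


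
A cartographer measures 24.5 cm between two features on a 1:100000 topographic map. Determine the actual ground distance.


ground = 24.5 cm * 100000 / 100 = 24500.0 m = 24.5 km

24.5 km


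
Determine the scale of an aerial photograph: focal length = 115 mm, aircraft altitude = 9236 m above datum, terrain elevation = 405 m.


scale = f / (H - h) = 115 mm / 8831 m = 115 / 8831000 = 1:76791

1:76791


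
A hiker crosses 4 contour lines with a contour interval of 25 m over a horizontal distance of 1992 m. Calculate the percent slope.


elevation change = 4 * 25 = 100 m
slope = 100 / 1992 * 100 = 5.0%

5.0%


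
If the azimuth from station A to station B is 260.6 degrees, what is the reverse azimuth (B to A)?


back azimuth = (260.6 + 180) mod 360 = 80.6 degrees

80.6 degrees


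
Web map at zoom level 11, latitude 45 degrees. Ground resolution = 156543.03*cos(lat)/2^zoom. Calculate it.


res = 156543.03 * cos(45) / 2^11 = 156543.03 * 0.70710678 / 2048 = 54.05 m/pixel

54.05 m/pixel


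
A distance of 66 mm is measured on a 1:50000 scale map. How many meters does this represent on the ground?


ground = 66 mm * 50000 / 1000 = 3300.0 m

3300.0 m


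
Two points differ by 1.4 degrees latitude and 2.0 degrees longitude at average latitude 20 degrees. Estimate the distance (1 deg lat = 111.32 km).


dlat_km = 1.4 * 111.32 = 155.848
dlon_km = 2.0 * 111.32 * cos(20) ≈ 209.213
dist = sqrt(155.848^2 + 209.213^2) ≈ 260.9 km

260.9 km


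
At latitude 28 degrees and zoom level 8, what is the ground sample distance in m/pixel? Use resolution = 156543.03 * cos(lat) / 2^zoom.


res = 156543.03 * cos(28) / 2^8 = 156543.03 * 0.88294759 / 256 = 539.92 m/pixel

539.92 m/pixel


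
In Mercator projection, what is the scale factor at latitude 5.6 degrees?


SF = 1 / cos(5.6) = 1 / 0.995227 = 1.005

1.005


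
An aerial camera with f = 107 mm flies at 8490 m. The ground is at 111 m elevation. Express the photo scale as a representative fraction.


scale = f / (H - h) = 107 mm / 8379 m = 107 / 8379000 = 1:78308

1:78308


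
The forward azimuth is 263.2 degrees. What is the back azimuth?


back azimuth = (263.2 + 180) mod 360 = 83.2 degrees

83.2 degrees


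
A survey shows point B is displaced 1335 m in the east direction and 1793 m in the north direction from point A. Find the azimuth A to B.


az = atan2(1335, 1793) = 36.7 deg
adjusted to 0-360: 36.7 degrees

36.7 degrees


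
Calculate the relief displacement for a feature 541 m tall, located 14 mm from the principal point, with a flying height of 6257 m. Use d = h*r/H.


d = h * r / H = 541 * 14 / 6257 = 1.21 mm

1.21 mm


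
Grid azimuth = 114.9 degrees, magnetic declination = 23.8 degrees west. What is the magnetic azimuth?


magnetic azimuth = grid azimuth - declination (east +ve)
mag_az = 114.9 - -23.8 = 138.7 degrees

138.7 degrees


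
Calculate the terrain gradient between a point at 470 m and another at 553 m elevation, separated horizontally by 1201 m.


gradient = (553 - 470) / 1201 = 83 / 1201 = 0.0691

0.0691


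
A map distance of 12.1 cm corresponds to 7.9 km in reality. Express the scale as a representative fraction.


ground = 7.9 km = 790000 cm; RF denominator = ground / map = 790000 / 12.1 ≈ 65289; RF = 1:65289

1:65289


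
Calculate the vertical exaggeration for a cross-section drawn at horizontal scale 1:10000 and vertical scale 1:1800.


VE = horizontal_scale / vertical_scale = 10000 / 1800 ≈ 5.6

5.6x


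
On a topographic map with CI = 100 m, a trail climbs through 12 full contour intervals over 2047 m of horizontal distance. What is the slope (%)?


elevation change = 12 * 100 = 1200 m
slope = 1200 / 2047 * 100 = 58.6%

58.6%


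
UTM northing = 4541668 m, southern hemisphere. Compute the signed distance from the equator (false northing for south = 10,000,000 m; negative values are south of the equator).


For southern: actual = 4541668 - 10000000 = -5458332 m

-5458332 m


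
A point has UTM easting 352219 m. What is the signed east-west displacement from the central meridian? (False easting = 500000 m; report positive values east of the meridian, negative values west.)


displacement = 352219 - 500000 = -147781 m

-147781 m


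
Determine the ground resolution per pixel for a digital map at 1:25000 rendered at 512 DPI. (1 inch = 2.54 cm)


pixel_cm = 2.54 / 512 ≈ 0.004961 cm
ground = pixel_cm * 25000 / 100 = 2.54 * 25000 / (512 * 100) = 63500 / 51200 ≈ 1.24 m

1.24 m


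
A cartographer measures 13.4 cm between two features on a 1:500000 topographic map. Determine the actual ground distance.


ground = 13.4 cm * 500000 / 100 = 67000.0 m = 67.0 km

67.0 km


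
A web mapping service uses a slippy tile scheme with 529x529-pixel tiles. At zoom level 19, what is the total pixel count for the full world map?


tiles per axis = 2^19 = 524288
total tiles = 524288^2 = 274877906944
pixels per axis = 524288 * 529 = 277348352
total pixels = 277348352^2 = 76922108357115904

76922108357115904 pixels


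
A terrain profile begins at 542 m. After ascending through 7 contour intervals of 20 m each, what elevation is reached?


elevation = 542 + 7 * 20 = 682 m

682 m


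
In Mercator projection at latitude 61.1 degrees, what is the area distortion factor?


area_distortion = 1/cos^2(61.1) = 4.282

4.282


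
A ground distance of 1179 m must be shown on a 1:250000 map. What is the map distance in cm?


map_cm = 1179 * 100 / 250000 = 0.4716 cm ≈ 0.47 cm

0.47 cm


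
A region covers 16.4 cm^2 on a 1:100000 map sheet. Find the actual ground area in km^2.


ground_area = 16.4 * (100000/100)^2 = 16400000.0 m^2 = 16.4 km^2

16.4 km^2


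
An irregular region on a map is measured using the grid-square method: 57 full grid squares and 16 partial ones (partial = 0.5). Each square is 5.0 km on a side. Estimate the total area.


effective squares = 57 + 16 * 0.5 = 65.0
area = 65.0 * 25.0 = 1625.0 km^2

1625.0 km^2


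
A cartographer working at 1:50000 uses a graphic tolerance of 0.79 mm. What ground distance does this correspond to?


ground = 0.79 mm * 50000 / 1000 = 39.5 m

39.5 m


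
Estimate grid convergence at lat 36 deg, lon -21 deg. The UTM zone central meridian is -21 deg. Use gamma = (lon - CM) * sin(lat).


gamma = (-21 - -21) * sin(36) = 0 * 0.587785 = 0.0 degrees

0.0 degrees


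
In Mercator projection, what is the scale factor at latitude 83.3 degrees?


SF = 1 / cos(83.3) = 1 / 0.116671 = 8.571

8.571


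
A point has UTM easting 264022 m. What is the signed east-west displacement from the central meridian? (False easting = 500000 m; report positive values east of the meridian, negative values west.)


displacement = 264022 - 500000 = -235978 m

-235978 m


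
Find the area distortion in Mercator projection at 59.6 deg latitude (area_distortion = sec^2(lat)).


area_distortion = 1/cos^2(59.6) = 3.905

3.905


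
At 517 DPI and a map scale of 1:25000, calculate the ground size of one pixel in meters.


pixel_cm = 2.54 / 517 ≈ 0.004913 cm
ground = pixel_cm * 25000 / 100 = 2.54 * 25000 / (517 * 100) = 63500 / 51700 ≈ 1.23 m

1.23 m


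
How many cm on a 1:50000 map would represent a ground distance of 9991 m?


map_cm = 9991 * 100 / 50000 = 19.982 cm ≈ 19.98 cm

19.98 cm


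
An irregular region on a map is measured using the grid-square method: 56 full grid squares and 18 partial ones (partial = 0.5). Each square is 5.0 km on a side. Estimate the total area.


effective squares = 56 + 18 * 0.5 = 65.0
area = 65.0 * 25.0 = 1625.0 km^2

1625.0 km^2


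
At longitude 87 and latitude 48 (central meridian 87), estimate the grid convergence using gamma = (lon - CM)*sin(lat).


gamma = (87 - 87) * sin(48) = 0 * 0.743145 = 0.0 degrees

0.0 degrees


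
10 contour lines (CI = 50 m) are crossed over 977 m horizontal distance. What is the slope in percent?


elevation change = 10 * 50 = 500 m
slope = 500 / 977 * 100 = 51.2%

51.2%


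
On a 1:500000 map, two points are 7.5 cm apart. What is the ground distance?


ground = 7.5 cm * 500000 / 100 = 37500.0 m = 37.5 km

37.5 km


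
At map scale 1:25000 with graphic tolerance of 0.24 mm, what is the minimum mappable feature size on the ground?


ground = 0.24 mm * 25000 / 1000 = 6.0 m

6.0 m


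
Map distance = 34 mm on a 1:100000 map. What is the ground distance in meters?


ground = 34 mm * 100000 / 1000 = 3400.0 m

3400.0 m


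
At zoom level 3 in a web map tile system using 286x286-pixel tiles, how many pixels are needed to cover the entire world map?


tiles per axis = 2^3 = 8
total tiles = 8^2 = 64
pixels per axis = 8 * 286 = 2288
total pixels = 2288^2 = 5234944

5234944 pixels


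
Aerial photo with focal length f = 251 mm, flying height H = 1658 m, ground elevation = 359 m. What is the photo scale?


scale = f / (H - h) = 251 mm / 1299 m = 251 / 1299000 = 1:5175

1:5175


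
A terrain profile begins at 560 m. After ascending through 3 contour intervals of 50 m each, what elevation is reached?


elevation = 560 + 3 * 50 = 710 m

710 m


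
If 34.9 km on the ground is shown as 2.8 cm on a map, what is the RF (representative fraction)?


ground = 34.9 km = 3490000 cm; RF denominator = ground / map = 3490000 / 2.8 ≈ 1246429; RF = 1:1246429

1:1246429


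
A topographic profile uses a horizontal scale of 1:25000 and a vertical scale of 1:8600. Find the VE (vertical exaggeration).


VE = horizontal_scale / vertical_scale = 25000 / 8600 ≈ 2.9

2.9x


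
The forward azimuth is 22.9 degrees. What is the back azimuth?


back azimuth = (22.9 + 180) mod 360 = 202.9 degrees

202.9 degrees


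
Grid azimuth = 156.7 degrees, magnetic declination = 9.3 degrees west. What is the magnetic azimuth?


magnetic azimuth = grid azimuth - declination (east +ve)
mag_az = 156.7 - -9.3 = 166.0 degrees

166.0 degrees


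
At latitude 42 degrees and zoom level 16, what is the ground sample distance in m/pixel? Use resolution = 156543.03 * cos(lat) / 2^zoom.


res = 156543.03 * cos(42) / 2^16 = 156543.03 * 0.74314483 / 65536 = 1.78 m/pixel

1.78 m/pixel


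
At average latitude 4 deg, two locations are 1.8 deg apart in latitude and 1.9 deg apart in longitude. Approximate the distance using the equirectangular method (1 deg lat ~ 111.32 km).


dlat_km = 1.8 * 111.32 = 200.376
dlon_km = 1.9 * 111.32 * cos(4) ≈ 210.993
dist = sqrt(200.376^2 + 210.993^2) ≈ 291.0 km

291.0 km


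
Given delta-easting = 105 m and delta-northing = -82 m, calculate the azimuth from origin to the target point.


az = atan2(105, -82) = 128.0 deg
adjusted to 0-360: 128.0 degrees

128.0 degrees


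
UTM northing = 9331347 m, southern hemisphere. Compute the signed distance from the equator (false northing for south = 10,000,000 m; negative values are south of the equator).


For southern: actual = 9331347 - 10000000 = -668653 m

-668653 m


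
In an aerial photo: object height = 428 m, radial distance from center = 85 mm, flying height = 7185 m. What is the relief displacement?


d = h * r / H = 428 * 85 / 7185 = 5.06 mm

5.06 mm


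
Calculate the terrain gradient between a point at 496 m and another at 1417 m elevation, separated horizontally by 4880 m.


gradient = (1417 - 496) / 4880 = 921 / 4880 = 0.1887

0.1887


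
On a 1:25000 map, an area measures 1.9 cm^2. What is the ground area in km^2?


ground_area = 1.9 * (25000/100)^2 = 118750.0 m^2 = 0.11875 km^2 ≈ 0.119 km^2

0.119 km^2


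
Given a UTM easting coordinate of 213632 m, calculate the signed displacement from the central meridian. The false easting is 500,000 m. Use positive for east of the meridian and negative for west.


displacement = 213632 - 500000 = -286368 m

-286368 m


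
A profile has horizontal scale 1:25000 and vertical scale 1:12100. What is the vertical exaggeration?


VE = horizontal_scale / vertical_scale = 25000 / 12100 ≈ 2.1

2.1x


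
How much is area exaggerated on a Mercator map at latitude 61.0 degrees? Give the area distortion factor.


area_distortion = 1/cos^2(61.0) = 4.255

4.255


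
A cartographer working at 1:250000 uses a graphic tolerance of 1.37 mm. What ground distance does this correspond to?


ground = 1.37 mm * 250000 / 1000 = 342.5 m

342.5 m


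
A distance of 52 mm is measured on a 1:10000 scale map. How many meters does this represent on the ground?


ground = 52 mm * 10000 / 1000 = 520.0 m

520.0 m


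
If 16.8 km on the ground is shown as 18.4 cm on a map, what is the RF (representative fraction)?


ground = 16.8 km = 1680000 cm; RF denominator = ground / map = 1680000 / 18.4 ≈ 91304; RF = 1:91304

1:91304


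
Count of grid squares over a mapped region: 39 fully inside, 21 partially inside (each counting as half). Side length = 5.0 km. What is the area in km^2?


effective squares = 39 + 21 * 0.5 = 49.5
area = 49.5 * 25.0 = 1237.5 km^2

1237.5 km^2


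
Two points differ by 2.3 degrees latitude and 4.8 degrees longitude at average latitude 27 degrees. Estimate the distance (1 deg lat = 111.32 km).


dlat_km = 2.3 * 111.32 = 256.036
dlon_km = 4.8 * 111.32 * cos(27) ≈ 476.097
dist = sqrt(256.036^2 + 476.097^2) ≈ 540.6 km

540.6 km


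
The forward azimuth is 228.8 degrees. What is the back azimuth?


back azimuth = (228.8 + 180) mod 360 = 48.8 degrees

48.8 degrees


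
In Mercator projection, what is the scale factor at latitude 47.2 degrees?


SF = 1 / cos(47.2) = 1 / 0.679441 = 1.472

1.472


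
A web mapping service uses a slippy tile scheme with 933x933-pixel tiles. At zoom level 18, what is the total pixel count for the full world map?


tiles per axis = 2^18 = 262144
total tiles = 262144^2 = 68719476736
pixels per axis = 262144 * 933 = 244580352
total pixels = 244580352^2 = 59819548584443904

59819548584443904 pixels


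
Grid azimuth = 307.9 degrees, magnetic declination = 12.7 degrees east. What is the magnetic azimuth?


magnetic azimuth = grid azimuth - declination (east +ve)
mag_az = 307.9 - 12.7 = 295.2 degrees

295.2 degrees


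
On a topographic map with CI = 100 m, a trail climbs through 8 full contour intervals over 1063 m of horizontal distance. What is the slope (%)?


elevation change = 8 * 100 = 800 m
slope = 800 / 1063 * 100 = 75.3%

75.3%


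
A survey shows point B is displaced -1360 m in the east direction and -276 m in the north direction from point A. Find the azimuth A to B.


az = atan2(-1360, -276) = -101.5 deg
adjusted to 0-360: 258.5 degrees

258.5 degrees


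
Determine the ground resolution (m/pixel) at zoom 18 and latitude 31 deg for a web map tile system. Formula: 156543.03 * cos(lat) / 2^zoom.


res = 156543.03 * cos(31) / 2^18 = 156543.03 * 0.8571673 / 262144 = 0.51 m/pixel

0.51 m/pixel


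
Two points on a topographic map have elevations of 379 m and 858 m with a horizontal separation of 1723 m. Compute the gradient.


gradient = (858 - 379) / 1723 = 479 / 1723 = 0.278

0.278


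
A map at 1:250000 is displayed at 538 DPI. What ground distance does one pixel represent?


pixel_cm = 2.54 / 538 ≈ 0.004721 cm
ground = pixel_cm * 250000 / 100 = 2.54 * 250000 / (538 * 100) = 635000 / 53800 ≈ 11.8 m

11.8 m


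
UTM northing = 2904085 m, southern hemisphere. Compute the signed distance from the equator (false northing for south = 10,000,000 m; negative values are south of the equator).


For southern: actual = 2904085 - 10000000 = -7095915 m

-7095915 m


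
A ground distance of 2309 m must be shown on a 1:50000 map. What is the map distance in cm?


map_cm = 2309 * 100 / 50000 = 4.618 cm ≈ 4.62 cm

4.62 cm


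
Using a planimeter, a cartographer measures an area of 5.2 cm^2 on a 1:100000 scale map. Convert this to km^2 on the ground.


ground_area = 5.2 * (100000/100)^2 = 5200000.0 m^2 = 5.2 km^2

5.2 km^2


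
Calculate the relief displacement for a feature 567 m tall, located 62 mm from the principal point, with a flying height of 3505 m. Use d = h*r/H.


d = h * r / H = 567 * 62 / 3505 = 10.03 mm

10.03 mm


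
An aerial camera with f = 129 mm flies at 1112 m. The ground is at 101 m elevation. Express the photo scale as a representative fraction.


scale = f / (H - h) = 129 mm / 1011 m = 129 / 1011000 = 1:7837

1:7837


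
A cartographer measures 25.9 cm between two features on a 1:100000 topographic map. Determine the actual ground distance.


ground = 25.9 cm * 100000 / 100 = 25900.0 m = 25.9 km

25.9 km


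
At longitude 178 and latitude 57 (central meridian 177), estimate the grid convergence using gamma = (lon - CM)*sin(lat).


gamma = (178 - 177) * sin(57) = 1 * 0.838671 = 0.839 degrees

0.839 degrees


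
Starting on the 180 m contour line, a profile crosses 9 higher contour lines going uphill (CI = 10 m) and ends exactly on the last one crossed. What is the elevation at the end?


elevation = 180 + 9 * 10 = 270 m

270 m


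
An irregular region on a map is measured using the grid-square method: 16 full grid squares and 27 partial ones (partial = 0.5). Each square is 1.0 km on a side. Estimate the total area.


effective squares = 16 + 27 * 0.5 = 29.5
area = 29.5 * 1.0 = 29.5 km^2

29.5 km^2


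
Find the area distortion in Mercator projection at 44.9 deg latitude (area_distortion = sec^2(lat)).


area_distortion = 1/cos^2(44.9) = 1.993

1.993


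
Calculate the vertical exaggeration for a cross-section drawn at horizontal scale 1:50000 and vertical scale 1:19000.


VE = horizontal_scale / vertical_scale = 50000 / 19000 ≈ 2.6

2.6x


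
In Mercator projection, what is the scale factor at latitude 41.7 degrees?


SF = 1 / cos(41.7) = 1 / 0.746638 = 1.339

1.339


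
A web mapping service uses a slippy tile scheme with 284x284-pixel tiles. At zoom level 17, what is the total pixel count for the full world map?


tiles per axis = 2^17 = 131072
total tiles = 131072^2 = 17179869184
pixels per axis = 131072 * 284 = 37224448
total pixels = 37224448^2 = 1385659528904704

1385659528904704 pixels


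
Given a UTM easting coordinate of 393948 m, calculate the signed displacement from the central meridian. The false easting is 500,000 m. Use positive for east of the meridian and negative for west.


displacement = 393948 - 500000 = -106052 m

-106052 m


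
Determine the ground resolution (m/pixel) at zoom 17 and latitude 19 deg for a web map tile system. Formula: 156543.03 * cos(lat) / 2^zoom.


res = 156543.03 * cos(19) / 2^17 = 156543.03 * 0.94551858 / 131072 = 1.13 m/pixel

1.13 m/pixel


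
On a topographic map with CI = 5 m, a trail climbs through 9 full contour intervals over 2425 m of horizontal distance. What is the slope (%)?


elevation change = 9 * 5 = 45 m
slope = 45 / 2425 * 100 = 1.9%

1.9%


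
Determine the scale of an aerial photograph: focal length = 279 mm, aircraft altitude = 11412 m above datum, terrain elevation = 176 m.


scale = f / (H - h) = 279 mm / 11236 m = 279 / 11236000 = 1:40272

1:40272


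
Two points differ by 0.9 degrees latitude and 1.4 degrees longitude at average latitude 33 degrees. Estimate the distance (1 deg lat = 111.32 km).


dlat_km = 0.9 * 111.32 = 100.188
dlon_km = 1.4 * 111.32 * cos(33) ≈ 130.705
dist = sqrt(100.188^2 + 130.705^2) ≈ 164.7 km

164.7 km


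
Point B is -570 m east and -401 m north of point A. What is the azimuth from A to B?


az = atan2(-570, -401) = -125.1 deg
adjusted to 0-360: 234.9 degrees

234.9 degrees


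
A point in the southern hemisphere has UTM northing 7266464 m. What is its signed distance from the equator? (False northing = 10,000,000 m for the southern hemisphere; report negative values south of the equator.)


For southern: actual = 7266464 - 10000000 = -2733536 m

-2733536 m


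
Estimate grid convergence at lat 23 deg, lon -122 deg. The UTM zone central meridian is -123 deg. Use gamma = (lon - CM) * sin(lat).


gamma = (-122 - -123) * sin(23) = 1 * 0.390731 = 0.391 degrees

0.391 degrees


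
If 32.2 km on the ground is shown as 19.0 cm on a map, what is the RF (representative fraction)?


ground = 32.2 km = 3220000 cm; RF denominator = ground / map = 3220000 / 19.0 ≈ 169474; RF = 1:169474

1:169474


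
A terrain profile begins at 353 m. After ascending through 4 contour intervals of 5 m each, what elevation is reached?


elevation = 353 + 4 * 5 = 373 m

373 m


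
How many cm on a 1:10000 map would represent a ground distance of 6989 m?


map_cm = 6989 * 100 / 10000 = 69.89 cm

69.89 cm


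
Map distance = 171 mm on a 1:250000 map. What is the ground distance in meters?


ground = 171 mm * 250000 / 1000 = 42750.0 m

42750.0 m


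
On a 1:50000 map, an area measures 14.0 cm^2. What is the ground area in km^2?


ground_area = 14.0 * (50000/100)^2 = 3500000.0 m^2 = 3.5 km^2

3.5 km^2


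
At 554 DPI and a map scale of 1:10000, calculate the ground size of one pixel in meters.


pixel_cm = 2.54 / 554 ≈ 0.004585 cm
ground = pixel_cm * 10000 / 100 = 2.54 * 10000 / (554 * 100) = 25400 / 55400 ≈ 0.46 m

0.46 m


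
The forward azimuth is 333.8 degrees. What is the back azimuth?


back azimuth = (333.8 + 180) mod 360 = 153.8 degrees

153.8 degrees


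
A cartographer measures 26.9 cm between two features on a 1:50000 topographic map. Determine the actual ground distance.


ground = 26.9 cm * 50000 / 100 = 13450.0 m = 13.45 km

13.45 km


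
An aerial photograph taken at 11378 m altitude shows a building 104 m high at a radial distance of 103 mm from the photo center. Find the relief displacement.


d = h * r / H = 104 * 103 / 11378 = 0.94 mm

0.94 mm


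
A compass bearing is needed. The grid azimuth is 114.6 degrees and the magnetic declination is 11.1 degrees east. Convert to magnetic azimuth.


magnetic azimuth = grid azimuth - declination (east +ve)
mag_az = 114.6 - 11.1 = 103.5 degrees

103.5 degrees


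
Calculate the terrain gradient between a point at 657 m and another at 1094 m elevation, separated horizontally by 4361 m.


gradient = (1094 - 657) / 4361 = 437 / 4361 = 0.1002

0.1002


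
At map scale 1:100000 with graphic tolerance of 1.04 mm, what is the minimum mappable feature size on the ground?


ground = 1.04 mm * 100000 / 1000 = 104.0 m

104.0 m


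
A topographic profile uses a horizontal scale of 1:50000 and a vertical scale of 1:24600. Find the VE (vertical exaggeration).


VE = horizontal_scale / vertical_scale = 50000 / 24600 ≈ 2.0

2.0x


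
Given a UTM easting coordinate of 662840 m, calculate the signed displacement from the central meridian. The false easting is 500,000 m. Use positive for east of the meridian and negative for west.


displacement = 662840 - 500000 = 162840 m

162840 m


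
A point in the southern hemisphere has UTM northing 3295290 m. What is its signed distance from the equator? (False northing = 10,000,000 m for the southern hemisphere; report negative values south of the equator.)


For southern: actual = 3295290 - 10000000 = -6704710 m

-6704710 m


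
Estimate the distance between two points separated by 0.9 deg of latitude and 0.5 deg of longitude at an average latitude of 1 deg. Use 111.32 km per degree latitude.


dlat_km = 0.9 * 111.32 = 100.188
dlon_km = 0.5 * 111.32 * cos(1) ≈ 55.652
dist = sqrt(100.188^2 + 55.652^2) ≈ 114.6 km

114.6 km


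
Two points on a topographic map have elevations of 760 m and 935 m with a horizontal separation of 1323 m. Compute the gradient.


gradient = (935 - 760) / 1323 = 175 / 1323 = 0.1323

0.1323


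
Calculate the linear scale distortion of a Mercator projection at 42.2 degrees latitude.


SF = 1 / cos(42.2) = 1 / 0.740805 = 1.35

1.35


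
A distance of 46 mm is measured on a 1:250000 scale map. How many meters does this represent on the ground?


ground = 46 mm * 250000 / 1000 = 11500.0 m

11500.0 m


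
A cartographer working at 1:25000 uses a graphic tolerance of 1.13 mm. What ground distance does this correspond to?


ground = 1.13 mm * 25000 / 1000 = 28.25 m

28.25 m


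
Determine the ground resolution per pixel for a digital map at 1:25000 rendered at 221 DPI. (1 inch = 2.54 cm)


pixel_cm = 2.54 / 221 ≈ 0.011493 cm
ground = pixel_cm * 25000 / 100 = 2.54 * 25000 / (221 * 100) = 63500 / 22100 ≈ 2.87 m

2.87 m


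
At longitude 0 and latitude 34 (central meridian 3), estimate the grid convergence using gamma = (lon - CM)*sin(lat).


gamma = (0 - 3) * sin(34) = -3 * 0.559193 = -1.678 degrees

-1.678 degrees
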